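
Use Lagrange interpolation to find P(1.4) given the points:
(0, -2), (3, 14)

Lagrange interpolation formula:
P(x) = Σ yᵢ × Lᵢ(x)
where Lᵢ(x) = Π_{j≠i} (x - xⱼ)/(xᵢ - xⱼ)

L_0(1.4) = (1.4 - 3)/(0 - 3) = 0.533333
L_1(1.4) = (1.4 - 0)/(3 - 0) = 0.466667

P(1.4) = (-2)×L_0(1.4) + 14×L_1(1.4)
P(1.4) = 5.466667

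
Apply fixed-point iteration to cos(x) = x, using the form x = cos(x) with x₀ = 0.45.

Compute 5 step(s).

Equation: cos(x) = x
Fixed-point form: x = cos(x)
x₀ = 0.45

x_1 = g(0.450000) = 0.900447
x_2 = g(0.900447) = 0.621260
x_3 = g(0.621260) = 0.813146
x_4 = g(0.813146) = 0.687216
x_5 = g(0.687216) = 0.773015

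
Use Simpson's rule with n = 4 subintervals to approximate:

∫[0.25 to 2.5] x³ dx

f(x) = x³
a = 0.25, b = 2.5, n = 4
h = (b - a)/n = 0.562500

Simpson's rule: (h/3)[f(x₀) + 4f(x₁) + 2f(x₂) + ... + f(xₙ)]

x_0 = 0.2500, f(x_0) = 0.015625, coefficient = 1
x_1 = 0.8125, f(x_1) = 0.536377, coefficient = 4
x_2 = 1.3750, f(x_2) = 2.599609, coefficient = 2
x_3 = 1.9375, f(x_3) = 7.273193, coefficient = 4
x_4 = 2.5000, f(x_4) = 15.625000, coefficient = 1

I ≈ (0.562500/3) × 52.078125 = 9.764648
Exact value: 9.764648
Error: 0.000000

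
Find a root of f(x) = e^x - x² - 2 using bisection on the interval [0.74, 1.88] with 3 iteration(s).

f(x) = e^x - x² - 2
Initial interval: [0.74, 1.88]

Iteration 1:
  c_1 = (0.740000 + 1.880000)/2 = 1.310000
  f(c_1) = f(1.310000) = -0.009926
  f(a) × f(c) ≥ 0, new interval: [1.310000, 1.880000]
Iteration 2:
  c_2 = (1.310000 + 1.880000)/2 = 1.595000
  f(c_2) = f(1.595000) = 0.384304
  f(a) × f(c) < 0, new interval: [1.310000, 1.595000]
Iteration 3:
  c_3 = (1.310000 + 1.595000)/2 = 1.452500
  f(c_3) = f(1.452500) = 0.164029
  f(a) × f(c) < 0, new interval: [1.310000, 1.452500]

After 3 iteration(s), the approximation is c_3 = 1.452500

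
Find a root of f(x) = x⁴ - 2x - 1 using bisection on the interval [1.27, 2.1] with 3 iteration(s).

f(x) = x⁴ - 2x - 1
Initial interval: [1.27, 2.1]

Iteration 1:
  c_1 = (1.270000 + 2.100000)/2 = 1.685000
  f(c_1) = f(1.685000) = 3.691199
  f(a) × f(c) < 0, new interval: [1.270000, 1.685000]
Iteration 2:
  c_2 = (1.270000 + 1.685000)/2 = 1.477500
  f(c_2) = f(1.477500) = 0.810516
  f(a) × f(c) < 0, new interval: [1.270000, 1.477500]
Iteration 3:
  c_3 = (1.270000 + 1.477500)/2 = 1.373750
  f(c_3) = f(1.373750) = -0.186017
  f(a) × f(c) ≥ 0, new interval: [1.373750, 1.477500]

After 3 iteration(s), the approximation is c_3 = 1.373750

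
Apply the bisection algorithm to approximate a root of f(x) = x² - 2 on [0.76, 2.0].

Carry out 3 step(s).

f(x) = x² - 2
Initial interval: [0.76, 2.0]

Iteration 1:
  c_1 = (0.760000 + 2.000000)/2 = 1.380000
  f(c_1) = f(1.380000) = -0.095600
  f(a) × f(c) ≥ 0, new interval: [1.380000, 2.000000]
Iteration 2:
  c_2 = (1.380000 + 2.000000)/2 = 1.690000
  f(c_2) = f(1.690000) = 0.856100
  f(a) × f(c) < 0, new interval: [1.380000, 1.690000]
Iteration 3:
  c_3 = (1.380000 + 1.690000)/2 = 1.535000
  f(c_3) = f(1.535000) = 0.356225
  f(a) × f(c) < 0, new interval: [1.380000, 1.535000]

After 3 iteration(s), the approximation is c_3 = 1.535000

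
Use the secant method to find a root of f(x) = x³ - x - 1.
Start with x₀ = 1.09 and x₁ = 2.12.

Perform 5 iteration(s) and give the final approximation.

f(x) = x³ - x - 1
x₀ = 1.09, x₁ = 2.12

Secant formula: x_{n+1} = x_n - f(x_n)(x_n - x_{n-1})/(f(x_n) - f(x_{n-1}))

Iteration 1:
  f(1.090000) = -0.794971
  f(2.120000) = 6.408128
  x_2 = 2.120000 - 6.408128×(2.120000 - 1.090000)/(6.408128 - (-0.794971))
       = 1.203676
Iteration 2:
  f(2.120000) = 6.408128
  f(1.203676) = -0.459747
  x_3 = 1.203676 - (-0.459747)×(1.203676 - 2.120000)/(-0.459747 - 6.408128)
       = 1.265016
Iteration 3:
  f(1.203676) = -0.459747
  f(1.265016) = -0.240653
  x_4 = 1.265016 - (-0.240653)×(1.265016 - 1.203676)/(-0.240653 - (-0.459747))
       = 1.332393
Iteration 4:
  f(1.265016) = -0.240653
  f(1.332393) = 0.032965
  x_5 = 1.332393 - 0.032965×(1.332393 - 1.265016)/(0.032965 - (-0.240653))
       = 1.324275
Iteration 5:
  f(1.332393) = 0.032965
  f(1.324275) = -0.001886
  x_6 = 1.324275 - (-0.001886)×(1.324275 - 1.332393)/(-0.001886 - 0.032965)
       = 1.324715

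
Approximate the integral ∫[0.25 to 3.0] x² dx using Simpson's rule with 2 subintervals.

f(x) = x²
a = 0.25, b = 3.0, n = 2
h = (b - a)/n = 1.375000

Simpson's rule: (h/3)[f(x₀) + 4f(x₁) + 2f(x₂) + ... + f(xₙ)]

x_0 = 0.2500, f(x_0) = 0.062500, coefficient = 1
x_1 = 1.6250, f(x_1) = 2.640625, coefficient = 4
x_2 = 3.0000, f(x_2) = 9.000000, coefficient = 1

I ≈ (1.375000/3) × 19.625000 = 8.994792
Exact value: 8.994792
Error: 0.000000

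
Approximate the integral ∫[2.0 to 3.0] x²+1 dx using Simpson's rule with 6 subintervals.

f(x) = x²+1
a = 2.0, b = 3.0, n = 6
h = (b - a)/n = 0.166667

Simpson's rule: (h/3)[f(x₀) + 4f(x₁) + 2f(x₂) + ... + f(xₙ)]

x_0 = 2.0000, f(x_0) = 5.000000, coefficient = 1
x_1 = 2.1667, f(x_1) = 5.694444, coefficient = 4
x_2 = 2.3333, f(x_2) = 6.444444, coefficient = 2
x_3 = 2.5000, f(x_3) = 7.250000, coefficient = 4
x_4 = 2.6667, f(x_4) = 8.111111, coefficient = 2
x_5 = 2.8333, f(x_5) = 9.027778, coefficient = 4
x_6 = 3.0000, f(x_6) = 10.000000, coefficient = 1

I ≈ (0.166667/3) × 132.000000 = 7.333333
Exact value: 7.333333
Error: 0.000000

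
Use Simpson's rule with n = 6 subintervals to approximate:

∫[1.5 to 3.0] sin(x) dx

f(x) = sin(x)
a = 1.5, b = 3.0, n = 6
h = (b - a)/n = 0.250000

Simpson's rule: (h/3)[f(x₀) + 4f(x₁) + 2f(x₂) + ... + f(xₙ)]

x_0 = 1.5000, f(x_0) = 0.997495, coefficient = 1
x_1 = 1.7500, f(x_1) = 0.983986, coefficient = 4
x_2 = 2.0000, f(x_2) = 0.909297, coefficient = 2
x_3 = 2.2500, f(x_3) = 0.778073, coefficient = 4
x_4 = 2.5000, f(x_4) = 0.598472, coefficient = 2
x_5 = 2.7500, f(x_5) = 0.381661, coefficient = 4
x_6 = 3.0000, f(x_6) = 0.141120, coefficient = 1

I ≈ (0.250000/3) × 12.729035 = 1.060753
Exact value: 1.060730
Error: 0.000023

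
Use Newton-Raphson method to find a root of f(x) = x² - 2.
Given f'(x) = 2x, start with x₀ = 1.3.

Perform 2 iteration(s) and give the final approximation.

f(x) = x² - 2
f'(x) = 2x
x₀ = 1.3

Newton-Raphson formula: x_{n+1} = x_n - f(x_n)/f'(x_n)

Iteration 1:
  f(1.300000) = -0.310000
  f'(1.300000) = 2.600000
  x_1 = 1.300000 - (-0.310000)/2.600000 = 1.419231
Iteration 2:
  f(1.419231) = 0.014216
  f'(1.419231) = 2.838462
  x_2 = 1.419231 - 0.014216/2.838462 = 1.414222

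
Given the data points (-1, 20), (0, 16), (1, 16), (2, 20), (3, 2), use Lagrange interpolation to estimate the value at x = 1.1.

Lagrange interpolation formula:
P(x) = Σ yᵢ × Lᵢ(x)
where Lᵢ(x) = Π_{j≠i} (x - xⱼ)/(xᵢ - xⱼ)

L_0(1.1) = (1.1 - 0)/(-1 - 0) × (1.1 - 1)/(-1 - 1) × (1.1 - 2)/(-1 - 2) × (1.1 - 3)/(-1 - 3) = 0.007838
L_1(1.1) = (1.1 - (-1))/(0 - (-1)) × (1.1 - 1)/(0 - 1) × (1.1 - 2)/(0 - 2) × (1.1 - 3)/(0 - 3) = -0.059850
L_2(1.1) = (1.1 - (-1))/(1 - (-1)) × (1.1 - 0)/(1 - 0) × (1.1 - 2)/(1 - 2) × (1.1 - 3)/(1 - 3) = 0.987525
L_3(1.1) = (1.1 - (-1))/(2 - (-1)) × (1.1 - 0)/(2 - 0) × (1.1 - 1)/(2 - 1) × (1.1 - 3)/(2 - 3) = 0.073150
L_4(1.1) = (1.1 - (-1))/(3 - (-1)) × (1.1 - 0)/(3 - 0) × (1.1 - 1)/(3 - 1) × (1.1 - 2)/(3 - 2) = -0.008663

P(1.1) = 20×L_0(1.1) + 16×L_1(1.1) + 16×L_2(1.1) + 20×L_3(1.1) + 2×L_4(1.1)
P(1.1) = 16.445225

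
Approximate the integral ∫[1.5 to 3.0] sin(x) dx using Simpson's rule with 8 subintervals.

f(x) = sin(x)
a = 1.5, b = 3.0, n = 8
h = (b - a)/n = 0.187500

Simpson's rule: (h/3)[f(x₀) + 4f(x₁) + 2f(x₂) + ... + f(xₙ)]

x_0 = 1.5000, f(x_0) = 0.997495, coefficient = 1
x_1 = 1.6875, f(x_1) = 0.993198, coefficient = 4
x_2 = 1.8750, f(x_2) = 0.954086, coefficient = 2
x_3 = 2.0625, f(x_3) = 0.881530, coefficient = 4
x_4 = 2.2500, f(x_4) = 0.778073, coefficient = 2
x_5 = 2.4375, f(x_5) = 0.647343, coefficient = 4
x_6 = 2.6250, f(x_6) = 0.493920, coefficient = 2
x_7 = 2.8125, f(x_7) = 0.323185, coefficient = 4
x_8 = 3.0000, f(x_8) = 0.141120, coefficient = 1

I ≈ (0.187500/3) × 16.971792 = 1.060737
Exact value: 1.060730
Error: 0.000007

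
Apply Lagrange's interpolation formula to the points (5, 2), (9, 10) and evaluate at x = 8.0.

Lagrange interpolation formula:
P(x) = Σ yᵢ × Lᵢ(x)
where Lᵢ(x) = Π_{j≠i} (x - xⱼ)/(xᵢ - xⱼ)

L_0(8.0) = (8.0 - 9)/(5 - 9) = 0.250000
L_1(8.0) = (8.0 - 5)/(9 - 5) = 0.750000

P(8.0) = 2×L_0(8.0) + 10×L_1(8.0)
P(8.0) = 8.000000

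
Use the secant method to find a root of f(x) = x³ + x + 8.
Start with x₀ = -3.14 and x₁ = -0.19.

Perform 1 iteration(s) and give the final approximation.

f(x) = x³ + x + 8
x₀ = -3.14, x₁ = -0.19

Secant formula: x_{n+1} = x_n - f(x_n)(x_n - x_{n-1})/(f(x_n) - f(x_{n-1}))

Iteration 1:
  f(-3.140000) = -26.099144
  f(-0.190000) = 7.803141
  x_2 = -0.190000 - 7.803141×(-0.190000 - (-3.140000))/(7.803141 - (-26.099144))
       = -0.868989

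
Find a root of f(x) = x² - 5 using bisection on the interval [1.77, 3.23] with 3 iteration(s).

f(x) = x² - 5
Initial interval: [1.77, 3.23]

Iteration 1:
  c_1 = (1.770000 + 3.230000)/2 = 2.500000
  f(c_1) = f(2.500000) = 1.250000
  f(a) × f(c) < 0, new interval: [1.770000, 2.500000]
Iteration 2:
  c_2 = (1.770000 + 2.500000)/2 = 2.135000
  f(c_2) = f(2.135000) = -0.441775
  f(a) × f(c) ≥ 0, new interval: [2.135000, 2.500000]
Iteration 3:
  c_3 = (2.135000 + 2.500000)/2 = 2.317500
  f(c_3) = f(2.317500) = 0.370806
  f(a) × f(c) < 0, new interval: [2.135000, 2.317500]

After 3 iteration(s), the approximation is c_3 = 2.317500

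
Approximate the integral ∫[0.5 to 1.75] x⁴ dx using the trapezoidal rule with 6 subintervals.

f(x) = x⁴
a = 0.5, b = 1.75, n = 6
h = (b - a)/n = 0.208333

Trapezoidal rule: (h/2)[f(x₀) + 2f(x₁) + 2f(x₂) + ... + f(xₙ)]

x_0 = 0.5000, f(x_0) = 0.062500, coefficient = 1
x_1 = 0.7083, f(x_1) = 0.251739, coefficient = 2
x_2 = 0.9167, f(x_2) = 0.706067, coefficient = 2
x_3 = 1.1250, f(x_3) = 1.601807, coefficient = 2
x_4 = 1.3333, f(x_4) = 3.160494, coefficient = 2
x_5 = 1.5417, f(x_5) = 5.648875, coefficient = 2
x_6 = 1.7500, f(x_6) = 9.378906, coefficient = 1

I ≈ (0.208333/2) × 32.179368 = 3.352018
Exact value: 3.276367
Error: 0.075650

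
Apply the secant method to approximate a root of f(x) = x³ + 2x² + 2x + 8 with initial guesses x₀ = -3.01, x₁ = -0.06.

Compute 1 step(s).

f(x) = x³ + 2x² + 2x + 8
x₀ = -3.01, x₁ = -0.06

Secant formula: x_{n+1} = x_n - f(x_n)(x_n - x_{n-1})/(f(x_n) - f(x_{n-1}))

Iteration 1:
  f(-3.010000) = -7.170701
  f(-0.060000) = 7.886984
  x_2 = -0.060000 - 7.886984×(-0.060000 - (-3.010000))/(7.886984 - (-7.170701))
       = -1.605165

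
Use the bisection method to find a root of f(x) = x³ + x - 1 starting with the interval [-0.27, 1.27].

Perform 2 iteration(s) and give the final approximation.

f(x) = x³ + x - 1
Initial interval: [-0.27, 1.27]

Iteration 1:
  c_1 = (-0.270000 + 1.270000)/2 = 0.500000
  f(c_1) = f(0.500000) = -0.375000
  f(a) × f(c) ≥ 0, new interval: [0.500000, 1.270000]
Iteration 2:
  c_2 = (0.500000 + 1.270000)/2 = 0.885000
  f(c_2) = f(0.885000) = 0.578154
  f(a) × f(c) < 0, new interval: [0.500000, 0.885000]

After 2 iteration(s), the approximation is c_2 = 0.885000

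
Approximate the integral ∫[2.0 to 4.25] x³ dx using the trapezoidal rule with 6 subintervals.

f(x) = x³
a = 2.0, b = 4.25, n = 6
h = (b - a)/n = 0.375000

Trapezoidal rule: (h/2)[f(x₀) + 2f(x₁) + 2f(x₂) + ... + f(xₙ)]

x_0 = 2.0000, f(x_0) = 8.000000, coefficient = 1
x_1 = 2.3750, f(x_1) = 13.396484, coefficient = 2
x_2 = 2.7500, f(x_2) = 20.796875, coefficient = 2
x_3 = 3.1250, f(x_3) = 30.517578, coefficient = 2
x_4 = 3.5000, f(x_4) = 42.875000, coefficient = 2
x_5 = 3.8750, f(x_5) = 58.185547, coefficient = 2
x_6 = 4.2500, f(x_6) = 76.765625, coefficient = 1

I ≈ (0.375000/2) × 416.308594 = 78.057861
Exact value: 77.563477
Error: 0.494385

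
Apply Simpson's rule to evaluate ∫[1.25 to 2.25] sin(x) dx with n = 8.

f(x) = sin(x)
a = 1.25, b = 2.25, n = 8
h = (b - a)/n = 0.125000

Simpson's rule: (h/3)[f(x₀) + 4f(x₁) + 2f(x₂) + ... + f(xₙ)]

x_0 = 1.2500, f(x_0) = 0.948985, coefficient = 1
x_1 = 1.3750, f(x_1) = 0.980893, coefficient = 4
x_2 = 1.5000, f(x_2) = 0.997495, coefficient = 2
x_3 = 1.6250, f(x_3) = 0.998531, coefficient = 4
x_4 = 1.7500, f(x_4) = 0.983986, coefficient = 2
x_5 = 1.8750, f(x_5) = 0.954086, coefficient = 4
x_6 = 2.0000, f(x_6) = 0.909297, coefficient = 2
x_7 = 2.1250, f(x_7) = 0.850320, coefficient = 4
x_8 = 2.2500, f(x_8) = 0.778073, coefficient = 1

I ≈ (0.125000/3) × 22.643934 = 0.943497
Exact value: 0.943496
Error: 0.000001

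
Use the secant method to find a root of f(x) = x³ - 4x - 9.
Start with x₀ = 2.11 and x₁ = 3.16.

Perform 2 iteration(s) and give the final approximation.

f(x) = x³ - 4x - 9
x₀ = 2.11, x₁ = 3.16

Secant formula: x_{n+1} = x_n - f(x_n)(x_n - x_{n-1})/(f(x_n) - f(x_{n-1}))

Iteration 1:
  f(2.110000) = -8.046069
  f(3.160000) = 9.914496
  x_2 = 3.160000 - 9.914496×(3.160000 - 2.110000)/(9.914496 - (-8.046069))
       = 2.580385
Iteration 2:
  f(3.160000) = 9.914496
  f(2.580385) = -2.140346
  x_3 = 2.580385 - (-2.140346)×(2.580385 - 3.160000)/(-2.140346 - 9.914496)
       = 2.683296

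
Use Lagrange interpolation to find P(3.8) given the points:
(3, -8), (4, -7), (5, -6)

Lagrange interpolation formula:
P(x) = Σ yᵢ × Lᵢ(x)
where Lᵢ(x) = Π_{j≠i} (x - xⱼ)/(xᵢ - xⱼ)

L_0(3.8) = (3.8 - 4)/(3 - 4) × (3.8 - 5)/(3 - 5) = 0.120000
L_1(3.8) = (3.8 - 3)/(4 - 3) × (3.8 - 5)/(4 - 5) = 0.960000
L_2(3.8) = (3.8 - 3)/(5 - 3) × (3.8 - 4)/(5 - 4) = -0.080000

P(3.8) = (-8)×L_0(3.8) + (-7)×L_1(3.8) + (-6)×L_2(3.8)
P(3.8) = -7.200000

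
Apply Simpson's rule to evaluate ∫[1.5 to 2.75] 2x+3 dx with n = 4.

f(x) = 2x+3
a = 1.5, b = 2.75, n = 4
h = (b - a)/n = 0.312500

Simpson's rule: (h/3)[f(x₀) + 4f(x₁) + 2f(x₂) + ... + f(xₙ)]

x_0 = 1.5000, f(x_0) = 6.000000, coefficient = 1
x_1 = 1.8125, f(x_1) = 6.625000, coefficient = 4
x_2 = 2.1250, f(x_2) = 7.250000, coefficient = 2
x_3 = 2.4375, f(x_3) = 7.875000, coefficient = 4
x_4 = 2.7500, f(x_4) = 8.500000, coefficient = 1

I ≈ (0.312500/3) × 87.000000 = 9.062500
Exact value: 9.062500
Error: 0.000000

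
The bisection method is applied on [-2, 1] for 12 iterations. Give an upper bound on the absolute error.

Bisection error bound: |error| ≤ (b-a)/2^n
|error| ≤ (1 - (-2))/2^12 = 3/2^12
|error| ≤ 0.0007324219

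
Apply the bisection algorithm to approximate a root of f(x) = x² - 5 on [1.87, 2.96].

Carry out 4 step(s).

f(x) = x² - 5
Initial interval: [1.87, 2.96]

Iteration 1:
  c_1 = (1.870000 + 2.960000)/2 = 2.415000
  f(c_1) = f(2.415000) = 0.832225
  f(a) × f(c) < 0, new interval: [1.870000, 2.415000]
Iteration 2:
  c_2 = (1.870000 + 2.415000)/2 = 2.142500
  f(c_2) = f(2.142500) = -0.409694
  f(a) × f(c) ≥ 0, new interval: [2.142500, 2.415000]
Iteration 3:
  c_3 = (2.142500 + 2.415000)/2 = 2.278750
  f(c_3) = f(2.278750) = 0.192702
  f(a) × f(c) < 0, new interval: [2.142500, 2.278750]
Iteration 4:
  c_4 = (2.142500 + 2.278750)/2 = 2.210625
  f(c_4) = f(2.210625) = -0.113137
  f(a) × f(c) ≥ 0, new interval: [2.210625, 2.278750]

After 4 iteration(s), the approximation is c_4 = 2.210625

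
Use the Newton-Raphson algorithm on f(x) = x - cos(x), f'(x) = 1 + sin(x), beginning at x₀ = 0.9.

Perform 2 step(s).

f(x) = x - cos(x)
f'(x) = 1 + sin(x)
x₀ = 0.9

Newton-Raphson formula: x_{n+1} = x_n - f(x_n)/f'(x_n)

Iteration 1:
  f(0.900000) = 0.278390
  f'(0.900000) = 1.783327
  x_1 = 0.900000 - 0.278390/1.783327 = 0.743893
Iteration 2:
  f(0.743893) = 0.008055
  f'(0.743893) = 1.677158
  x_2 = 0.743893 - 0.008055/1.677158 = 0.739090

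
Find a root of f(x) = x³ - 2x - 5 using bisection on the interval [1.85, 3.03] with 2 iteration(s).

f(x) = x³ - 2x - 5
Initial interval: [1.85, 3.03]

Iteration 1:
  c_1 = (1.850000 + 3.030000)/2 = 2.440000
  f(c_1) = f(2.440000) = 4.646784
  f(a) × f(c) < 0, new interval: [1.850000, 2.440000]
Iteration 2:
  c_2 = (1.850000 + 2.440000)/2 = 2.145000
  f(c_2) = f(2.145000) = 0.579199
  f(a) × f(c) < 0, new interval: [1.850000, 2.145000]

After 2 iteration(s), the approximation is c_2 = 2.145000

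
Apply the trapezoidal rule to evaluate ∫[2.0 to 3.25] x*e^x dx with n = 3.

f(x) = x*e^x
a = 2.0, b = 3.25, n = 3
h = (b - a)/n = 0.416667

Trapezoidal rule: (h/2)[f(x₀) + 2f(x₁) + 2f(x₂) + ... + f(xₙ)]

x_0 = 2.0000, f(x_0) = 14.778112, coefficient = 1
x_1 = 2.4167, f(x_1) = 27.087053, coefficient = 2
x_2 = 2.8333, f(x_2) = 48.172446, coefficient = 2
x_3 = 3.2500, f(x_3) = 83.818605, coefficient = 1

I ≈ (0.416667/2) × 249.115715 = 51.899107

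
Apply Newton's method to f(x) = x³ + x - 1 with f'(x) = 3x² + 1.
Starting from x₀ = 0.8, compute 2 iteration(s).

f(x) = x³ + x - 1
f'(x) = 3x² + 1
x₀ = 0.8

Newton-Raphson formula: x_{n+1} = x_n - f(x_n)/f'(x_n)

Iteration 1:
  f(0.800000) = 0.312000
  f'(0.800000) = 2.920000
  x_1 = 0.800000 - 0.312000/2.920000 = 0.693151
Iteration 2:
  f(0.693151) = 0.026180
  f'(0.693151) = 2.441374
  x_2 = 0.693151 - 0.026180/2.441374 = 0.682427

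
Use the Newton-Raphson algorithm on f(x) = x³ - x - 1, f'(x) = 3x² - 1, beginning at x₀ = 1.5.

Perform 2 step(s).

f(x) = x³ - x - 1
f'(x) = 3x² - 1
x₀ = 1.5

Newton-Raphson formula: x_{n+1} = x_n - f(x_n)/f'(x_n)

Iteration 1:
  f(1.500000) = 0.875000
  f'(1.500000) = 5.750000
  x_1 = 1.500000 - 0.875000/5.750000 = 1.347826
Iteration 2:
  f(1.347826) = 0.100682
  f'(1.347826) = 4.449905
  x_2 = 1.347826 - 0.100682/4.449905 = 1.325200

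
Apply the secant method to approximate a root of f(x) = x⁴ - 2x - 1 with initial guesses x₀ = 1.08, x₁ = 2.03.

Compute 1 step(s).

f(x) = x⁴ - 2x - 1
x₀ = 1.08, x₁ = 2.03

Secant formula: x_{n+1} = x_n - f(x_n)(x_n - x_{n-1})/(f(x_n) - f(x_{n-1}))

Iteration 1:
  f(1.080000) = -1.799511
  f(2.030000) = 11.921817
  x_2 = 2.030000 - 11.921817×(2.030000 - 1.080000)/(11.921817 - (-1.799511))
       = 1.204590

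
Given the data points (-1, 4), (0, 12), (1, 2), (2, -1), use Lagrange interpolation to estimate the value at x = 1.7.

Lagrange interpolation formula:
P(x) = Σ yᵢ × Lᵢ(x)
where Lᵢ(x) = Π_{j≠i} (x - xⱼ)/(xᵢ - xⱼ)

L_0(1.7) = (1.7 - 0)/(-1 - 0) × (1.7 - 1)/(-1 - 1) × (1.7 - 2)/(-1 - 2) = 0.059500
L_1(1.7) = (1.7 - (-1))/(0 - (-1)) × (1.7 - 1)/(0 - 1) × (1.7 - 2)/(0 - 2) = -0.283500
L_2(1.7) = (1.7 - (-1))/(1 - (-1)) × (1.7 - 0)/(1 - 0) × (1.7 - 2)/(1 - 2) = 0.688500
L_3(1.7) = (1.7 - (-1))/(2 - (-1)) × (1.7 - 0)/(2 - 0) × (1.7 - 1)/(2 - 1) = 0.535500

P(1.7) = 4×L_0(1.7) + 12×L_1(1.7) + 2×L_2(1.7) + (-1)×L_3(1.7)
P(1.7) = -2.322500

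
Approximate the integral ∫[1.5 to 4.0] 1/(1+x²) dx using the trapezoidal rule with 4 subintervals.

f(x) = 1/(1+x²)
a = 1.5, b = 4.0, n = 4
h = (b - a)/n = 0.625000

Trapezoidal rule: (h/2)[f(x₀) + 2f(x₁) + 2f(x₂) + ... + f(xₙ)]

x_0 = 1.5000, f(x_0) = 0.307692, coefficient = 1
x_1 = 2.1250, f(x_1) = 0.181303, coefficient = 2
x_2 = 2.7500, f(x_2) = 0.116788, coefficient = 2
x_3 = 3.3750, f(x_3) = 0.080706, coefficient = 2
x_4 = 4.0000, f(x_4) = 0.058824, coefficient = 1

I ≈ (0.625000/2) × 1.124111 = 0.351285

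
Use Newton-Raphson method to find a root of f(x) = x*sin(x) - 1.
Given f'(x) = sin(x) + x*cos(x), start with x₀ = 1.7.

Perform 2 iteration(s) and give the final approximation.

f(x) = x*sin(x) - 1
f'(x) = sin(x) + x*cos(x)
x₀ = 1.7

Newton-Raphson formula: x_{n+1} = x_n - f(x_n)/f'(x_n)

Iteration 1:
  f(1.700000) = 0.685830
  f'(1.700000) = 0.772629
  x_1 = 1.700000 - 0.685830/0.772629 = 0.812342
Iteration 2:
  f(0.812342) = -0.410320
  f'(0.812342) = 1.284629
  x_2 = 0.812342 - (-0.410320)/1.284629 = 1.131750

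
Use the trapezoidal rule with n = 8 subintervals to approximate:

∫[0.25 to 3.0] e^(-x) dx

f(x) = e^(-x)
a = 0.25, b = 3.0, n = 8
h = (b - a)/n = 0.343750

Trapezoidal rule: (h/2)[f(x₀) + 2f(x₁) + 2f(x₂) + ... + f(xₙ)]

x_0 = 0.2500, f(x_0) = 0.778801, coefficient = 1
x_1 = 0.5938, f(x_1) = 0.552252, coefficient = 2
x_2 = 0.9375, f(x_2) = 0.391606, coefficient = 2
x_3 = 1.2812, f(x_3) = 0.277690, coefficient = 2
x_4 = 1.6250, f(x_4) = 0.196912, coefficient = 2
x_5 = 1.9688, f(x_5) = 0.139631, coefficient = 2
x_6 = 2.3125, f(x_6) = 0.099013, coefficient = 2
x_7 = 2.6562, f(x_7) = 0.070211, coefficient = 2
x_8 = 3.0000, f(x_8) = 0.049787, coefficient = 1

I ≈ (0.343750/2) × 4.283219 = 0.736178
Exact value: 0.729014
Error: 0.007165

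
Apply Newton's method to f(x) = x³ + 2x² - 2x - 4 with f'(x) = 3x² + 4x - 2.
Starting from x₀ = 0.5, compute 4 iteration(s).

f(x) = x³ + 2x² - 2x - 4
f'(x) = 3x² + 4x - 2
x₀ = 0.5

Newton-Raphson formula: x_{n+1} = x_n - f(x_n)/f'(x_n)

Iteration 1:
  f(0.500000) = -4.375000
  f'(0.500000) = 0.750000
  x_1 = 0.500000 - (-4.375000)/0.750000 = 6.333333
Iteration 2:
  f(6.333333) = 317.592593
  f'(6.333333) = 143.666667
  x_2 = 6.333333 - 317.592593/143.666667 = 4.122712
Iteration 3:
  f(4.122712) = 91.820810
  f'(4.122712) = 65.481112
  x_3 = 4.122712 - 91.820810/65.481112 = 2.720463
Iteration 4:
  f(2.720463) = 25.494846
  f'(2.720463) = 31.084614
  x_4 = 2.720463 - 25.494846/31.084614 = 1.900288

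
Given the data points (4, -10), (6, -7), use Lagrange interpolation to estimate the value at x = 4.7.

Lagrange interpolation formula:
P(x) = Σ yᵢ × Lᵢ(x)
where Lᵢ(x) = Π_{j≠i} (x - xⱼ)/(xᵢ - xⱼ)

L_0(4.7) = (4.7 - 6)/(4 - 6) = 0.650000
L_1(4.7) = (4.7 - 4)/(6 - 4) = 0.350000

P(4.7) = (-10)×L_0(4.7) + (-7)×L_1(4.7)
P(4.7) = -8.950000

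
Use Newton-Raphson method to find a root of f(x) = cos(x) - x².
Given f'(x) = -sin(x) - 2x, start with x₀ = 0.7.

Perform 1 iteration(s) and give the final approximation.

f(x) = cos(x) - x²
f'(x) = -sin(x) - 2x
x₀ = 0.7

Newton-Raphson formula: x_{n+1} = x_n - f(x_n)/f'(x_n)

Iteration 1:
  f(0.700000) = 0.274842
  f'(0.700000) = -2.044218
  x_1 = 0.700000 - 0.274842/(-2.044218) = 0.834449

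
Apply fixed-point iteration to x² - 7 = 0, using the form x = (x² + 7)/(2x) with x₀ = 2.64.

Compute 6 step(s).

Equation: x² - 7 = 0
Fixed-point form: x = (x² + 7)/(2x)
x₀ = 2.64

x_1 = g(2.640000) = 2.645758
x_2 = g(2.645758) = 2.645751
x_3 = g(2.645751) = 2.645751
x_4 = g(2.645751) = 2.645751
x_5 = g(2.645751) = 2.645751
x_6 = g(2.645751) = 2.645751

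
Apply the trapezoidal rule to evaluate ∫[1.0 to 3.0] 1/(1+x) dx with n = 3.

f(x) = 1/(1+x)
a = 1.0, b = 3.0, n = 3
h = (b - a)/n = 0.666667

Trapezoidal rule: (h/2)[f(x₀) + 2f(x₁) + 2f(x₂) + ... + f(xₙ)]

x_0 = 1.0000, f(x_0) = 0.500000, coefficient = 1
x_1 = 1.6667, f(x_1) = 0.375000, coefficient = 2
x_2 = 2.3333, f(x_2) = 0.300000, coefficient = 2
x_3 = 3.0000, f(x_3) = 0.250000, coefficient = 1

I ≈ (0.666667/2) × 2.100000 = 0.700000
Exact value: 0.693147
Error: 0.006853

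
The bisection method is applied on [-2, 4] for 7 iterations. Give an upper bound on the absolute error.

Bisection error bound: |error| ≤ (b-a)/2^n
|error| ≤ (4 - (-2))/2^7 = 6/2^7
|error| ≤ 0.0468750000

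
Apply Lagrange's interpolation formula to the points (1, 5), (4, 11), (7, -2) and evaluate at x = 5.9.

Lagrange interpolation formula:
P(x) = Σ yᵢ × Lᵢ(x)
where Lᵢ(x) = Π_{j≠i} (x - xⱼ)/(xᵢ - xⱼ)

L_0(5.9) = (5.9 - 4)/(1 - 4) × (5.9 - 7)/(1 - 7) = -0.116111
L_1(5.9) = (5.9 - 1)/(4 - 1) × (5.9 - 7)/(4 - 7) = 0.598889
L_2(5.9) = (5.9 - 1)/(7 - 1) × (5.9 - 4)/(7 - 4) = 0.517222

P(5.9) = 5×L_0(5.9) + 11×L_1(5.9) + (-2)×L_2(5.9)
P(5.9) = 4.972778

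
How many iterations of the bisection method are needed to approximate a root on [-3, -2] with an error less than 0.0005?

We need (b-a)/2^n ≤ 0.0005
(-2 - (-3))/2^n ≤ 0.0005
1/2^n ≤ 0.0005
2^n ≥ 2000
n ≥ log₂(2000) = 10.97
n ≥ 11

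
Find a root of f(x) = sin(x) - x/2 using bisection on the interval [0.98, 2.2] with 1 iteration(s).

f(x) = sin(x) - x/2
Initial interval: [0.98, 2.2]

Iteration 1:
  c_1 = (0.980000 + 2.200000)/2 = 1.590000
  f(c_1) = f(1.590000) = 0.204816
  f(a) × f(c) ≥ 0, new interval: [1.590000, 2.200000]

After 1 iteration(s), the approximation is c_1 = 1.590000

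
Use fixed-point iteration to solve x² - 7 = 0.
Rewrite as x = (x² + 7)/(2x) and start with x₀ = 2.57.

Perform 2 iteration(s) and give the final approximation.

Equation: x² - 7 = 0
Fixed-point form: x = (x² + 7)/(2x)
x₀ = 2.57

x_1 = g(2.570000) = 2.646868
x_2 = g(2.646868) = 2.645752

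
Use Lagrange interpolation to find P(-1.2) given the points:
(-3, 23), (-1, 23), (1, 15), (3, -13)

Lagrange interpolation formula:
P(x) = Σ yᵢ × Lᵢ(x)
where Lᵢ(x) = Π_{j≠i} (x - xⱼ)/(xᵢ - xⱼ)

L_0(-1.2) = (-1.2 - (-1))/(-3 - (-1)) × (-1.2 - 1)/(-3 - 1) × (-1.2 - 3)/(-3 - 3) = 0.038500
L_1(-1.2) = (-1.2 - (-3))/(-1 - (-3)) × (-1.2 - 1)/(-1 - 1) × (-1.2 - 3)/(-1 - 3) = 1.039500
L_2(-1.2) = (-1.2 - (-3))/(1 - (-3)) × (-1.2 - (-1))/(1 - (-1)) × (-1.2 - 3)/(1 - 3) = -0.094500
L_3(-1.2) = (-1.2 - (-3))/(3 - (-3)) × (-1.2 - (-1))/(3 - (-1)) × (-1.2 - 1)/(3 - 1) = 0.016500

P(-1.2) = 23×L_0(-1.2) + 23×L_1(-1.2) + 15×L_2(-1.2) + (-13)×L_3(-1.2)
P(-1.2) = 23.162000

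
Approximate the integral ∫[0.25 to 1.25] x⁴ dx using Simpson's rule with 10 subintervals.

f(x) = x⁴
a = 0.25, b = 1.25, n = 10
h = (b - a)/n = 0.100000

Simpson's rule: (h/3)[f(x₀) + 4f(x₁) + 2f(x₂) + ... + f(xₙ)]

x_0 = 0.2500, f(x_0) = 0.003906, coefficient = 1
x_1 = 0.3500, f(x_1) = 0.015006, coefficient = 4
x_2 = 0.4500, f(x_2) = 0.041006, coefficient = 2
x_3 = 0.5500, f(x_3) = 0.091506, coefficient = 4
x_4 = 0.6500, f(x_4) = 0.178506, coefficient = 2
x_5 = 0.7500, f(x_5) = 0.316406, coefficient = 4
x_6 = 0.8500, f(x_6) = 0.522006, coefficient = 2
x_7 = 0.9500, f(x_7) = 0.814506, coefficient = 4
x_8 = 1.0500, f(x_8) = 1.215506, coefficient = 2
x_9 = 1.1500, f(x_9) = 1.749006, coefficient = 4
x_10 = 1.2500, f(x_10) = 2.441406, coefficient = 1

I ≈ (0.100000/3) × 18.305087 = 0.610170
Exact value: 0.610156
Error: 0.000013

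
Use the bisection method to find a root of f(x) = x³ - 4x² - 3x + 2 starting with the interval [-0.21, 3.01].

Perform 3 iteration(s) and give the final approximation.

f(x) = x³ - 4x² - 3x + 2
Initial interval: [-0.21, 3.01]

Iteration 1:
  c_1 = (-0.210000 + 3.010000)/2 = 1.400000
  f(c_1) = f(1.400000) = -7.296000
  f(a) × f(c) < 0, new interval: [-0.210000, 1.400000]
Iteration 2:
  c_2 = (-0.210000 + 1.400000)/2 = 0.595000
  f(c_2) = f(0.595000) = -0.990455
  f(a) × f(c) < 0, new interval: [-0.210000, 0.595000]
Iteration 3:
  c_3 = (-0.210000 + 0.595000)/2 = 0.192500
  f(c_3) = f(0.192500) = 1.281408
  f(a) × f(c) ≥ 0, new interval: [0.192500, 0.595000]

After 3 iteration(s), the approximation is c_3 = 0.192500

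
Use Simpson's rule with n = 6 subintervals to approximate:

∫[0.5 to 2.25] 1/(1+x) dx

f(x) = 1/(1+x)
a = 0.5, b = 2.25, n = 6
h = (b - a)/n = 0.291667

Simpson's rule: (h/3)[f(x₀) + 4f(x₁) + 2f(x₂) + ... + f(xₙ)]

x_0 = 0.5000, f(x_0) = 0.666667, coefficient = 1
x_1 = 0.7917, f(x_1) = 0.558140, coefficient = 4
x_2 = 1.0833, f(x_2) = 0.480000, coefficient = 2
x_3 = 1.3750, f(x_3) = 0.421053, coefficient = 4
x_4 = 1.6667, f(x_4) = 0.375000, coefficient = 2
x_5 = 1.9583, f(x_5) = 0.338028, coefficient = 4
x_6 = 2.2500, f(x_6) = 0.307692, coefficient = 1

I ≈ (0.291667/3) × 7.953240 = 0.773232
Exact value: 0.773190
Error: 0.000042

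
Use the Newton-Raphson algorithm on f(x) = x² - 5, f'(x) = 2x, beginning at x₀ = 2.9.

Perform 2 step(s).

f(x) = x² - 5
f'(x) = 2x
x₀ = 2.9

Newton-Raphson formula: x_{n+1} = x_n - f(x_n)/f'(x_n)

Iteration 1:
  f(2.900000) = 3.410000
  f'(2.900000) = 5.800000
  x_1 = 2.900000 - 3.410000/5.800000 = 2.312069
Iteration 2:
  f(2.312069) = 0.345663
  f'(2.312069) = 4.624138
  x_2 = 2.312069 - 0.345663/4.624138 = 2.237317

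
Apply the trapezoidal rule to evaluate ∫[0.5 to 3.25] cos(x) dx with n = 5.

f(x) = cos(x)
a = 0.5, b = 3.25, n = 5
h = (b - a)/n = 0.550000

Trapezoidal rule: (h/2)[f(x₀) + 2f(x₁) + 2f(x₂) + ... + f(xₙ)]

x_0 = 0.5000, f(x_0) = 0.877583, coefficient = 1
x_1 = 1.0500, f(x_1) = 0.497571, coefficient = 2
x_2 = 1.6000, f(x_2) = -0.029200, coefficient = 2
x_3 = 2.1500, f(x_3) = -0.547358, coefficient = 2
x_4 = 2.7000, f(x_4) = -0.904072, coefficient = 2
x_5 = 3.2500, f(x_5) = -0.994130, coefficient = 1

I ≈ (0.550000/2) × -2.082664 = -0.572733
Exact value: -0.587621
Error: 0.014888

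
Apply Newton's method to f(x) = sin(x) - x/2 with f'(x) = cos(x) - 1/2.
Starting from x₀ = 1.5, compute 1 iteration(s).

f(x) = sin(x) - x/2
f'(x) = cos(x) - 1/2
x₀ = 1.5

Newton-Raphson formula: x_{n+1} = x_n - f(x_n)/f'(x_n)

Iteration 1:
  f(1.500000) = 0.247495
  f'(1.500000) = -0.429263
  x_1 = 1.500000 - 0.247495/(-0.429263) = 2.076558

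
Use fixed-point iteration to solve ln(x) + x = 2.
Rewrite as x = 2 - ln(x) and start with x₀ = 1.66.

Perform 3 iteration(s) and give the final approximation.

Equation: ln(x) + x = 2
Fixed-point form: x = 2 - ln(x)
x₀ = 1.66

x_1 = g(1.660000) = 1.493182
x_2 = g(1.493182) = 1.599090
x_3 = g(1.599090) = 1.530565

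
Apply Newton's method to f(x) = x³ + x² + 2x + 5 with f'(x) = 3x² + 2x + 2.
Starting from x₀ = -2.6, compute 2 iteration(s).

f(x) = x³ + x² + 2x + 5
f'(x) = 3x² + 2x + 2
x₀ = -2.6

Newton-Raphson formula: x_{n+1} = x_n - f(x_n)/f'(x_n)

Iteration 1:
  f(-2.600000) = -11.016000
  f'(-2.600000) = 17.080000
  x_1 = -2.600000 - (-11.016000)/17.080000 = -1.955035
Iteration 2:
  f(-1.955035) = -2.560370
  f'(-1.955035) = 9.556417
  x_2 = -1.955035 - (-2.560370)/9.556417 = -1.687114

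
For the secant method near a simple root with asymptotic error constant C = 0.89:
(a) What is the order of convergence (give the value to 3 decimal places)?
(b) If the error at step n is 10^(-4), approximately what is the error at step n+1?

(a) Secant method has superlinear convergence with order φ = (1+√5)/2 ≈ 1.618.
    This means |e_{n+1}| ≈ C|e_n|^1.618.

(b) With |e_n| = 10^(-4) and C = 0.89:
    |e_{n+1}| ≈ 0.89 × (10^(-4))^1.618 = 0.89 × 10^(-6.47)

(a) ≈ 1.618 (golden ratio); (b) |e_{n+1}| ≈ 3.001e-07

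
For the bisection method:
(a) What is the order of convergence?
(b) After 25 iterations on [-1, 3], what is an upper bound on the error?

(a) Bisection has linear (order 1) convergence; the error is halved each step.

(b) Error bound = (b-a)/2^n = (3 - (-1))/2^{25}
    = 4/2^{25}

(a) 1 (linear); (b) error ≤ 1.19e-07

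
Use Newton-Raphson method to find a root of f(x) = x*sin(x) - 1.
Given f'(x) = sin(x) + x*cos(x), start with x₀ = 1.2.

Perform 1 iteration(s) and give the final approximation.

f(x) = x*sin(x) - 1
f'(x) = sin(x) + x*cos(x)
x₀ = 1.2

Newton-Raphson formula: x_{n+1} = x_n - f(x_n)/f'(x_n)

Iteration 1:
  f(1.200000) = 0.118447
  f'(1.200000) = 1.366868
  x_1 = 1.200000 - 0.118447/1.366868 = 1.113344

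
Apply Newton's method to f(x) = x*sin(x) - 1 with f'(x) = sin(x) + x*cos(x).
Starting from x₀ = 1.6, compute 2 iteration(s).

f(x) = x*sin(x) - 1
f'(x) = sin(x) + x*cos(x)
x₀ = 1.6

Newton-Raphson formula: x_{n+1} = x_n - f(x_n)/f'(x_n)

Iteration 1:
  f(1.600000) = 0.599318
  f'(1.600000) = 0.952854
  x_1 = 1.600000 - 0.599318/0.952854 = 0.971029
Iteration 2:
  f(0.971029) = -0.198448
  f'(0.971029) = 1.373565
  x_2 = 0.971029 - (-0.198448)/1.373565 = 1.115505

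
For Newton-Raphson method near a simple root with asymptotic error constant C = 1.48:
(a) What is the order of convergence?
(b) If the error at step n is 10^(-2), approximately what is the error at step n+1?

(a) Newton-Raphson has quadratic (order 2) convergence near simple roots.
    This means |e_{n+1}| ≈ C|e_n|².

(b) With |e_n| = 10^(-2) and C = 1.48:
    |e_{n+1}| ≈ 1.48 × (10^(-2))² = 1.48 × 10^(-4)

(a) 2 (quadratic); (b) |e_{n+1}| ≈ 1.480e-04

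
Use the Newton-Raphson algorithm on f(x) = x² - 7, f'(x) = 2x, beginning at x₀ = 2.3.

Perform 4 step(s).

f(x) = x² - 7
f'(x) = 2x
x₀ = 2.3

Newton-Raphson formula: x_{n+1} = x_n - f(x_n)/f'(x_n)

Iteration 1:
  f(2.300000) = -1.710000
  f'(2.300000) = 4.600000
  x_1 = 2.300000 - (-1.710000)/4.600000 = 2.671739
Iteration 2:
  f(2.671739) = 0.138190
  f'(2.671739) = 5.343478
  x_2 = 2.671739 - 0.138190/5.343478 = 2.645878
Iteration 3:
  f(2.645878) = 0.000669
  f'(2.645878) = 5.291755
  x_3 = 2.645878 - 0.000669/5.291755 = 2.645751
Iteration 4:
  f(2.645751) = 0.000000
  f'(2.645751) = 5.291503
  x_4 = 2.645751 - 0.000000/5.291503 = 2.645751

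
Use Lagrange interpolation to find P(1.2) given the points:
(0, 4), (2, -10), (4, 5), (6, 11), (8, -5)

Lagrange interpolation formula:
P(x) = Σ yᵢ × Lᵢ(x)
where Lᵢ(x) = Π_{j≠i} (x - xⱼ)/(xᵢ - xⱼ)

L_0(1.2) = (1.2 - 2)/(0 - 2) × (1.2 - 4)/(0 - 4) × (1.2 - 6)/(0 - 6) × (1.2 - 8)/(0 - 8) = 0.190400
L_1(1.2) = (1.2 - 0)/(2 - 0) × (1.2 - 4)/(2 - 4) × (1.2 - 6)/(2 - 6) × (1.2 - 8)/(2 - 8) = 1.142400
L_2(1.2) = (1.2 - 0)/(4 - 0) × (1.2 - 2)/(4 - 2) × (1.2 - 6)/(4 - 6) × (1.2 - 8)/(4 - 8) = -0.489600
L_3(1.2) = (1.2 - 0)/(6 - 0) × (1.2 - 2)/(6 - 2) × (1.2 - 4)/(6 - 4) × (1.2 - 8)/(6 - 8) = 0.190400
L_4(1.2) = (1.2 - 0)/(8 - 0) × (1.2 - 2)/(8 - 2) × (1.2 - 4)/(8 - 4) × (1.2 - 6)/(8 - 6) = -0.033600

P(1.2) = 4×L_0(1.2) + (-10)×L_1(1.2) + 5×L_2(1.2) + 11×L_3(1.2) + (-5)×L_4(1.2)
P(1.2) = -10.848000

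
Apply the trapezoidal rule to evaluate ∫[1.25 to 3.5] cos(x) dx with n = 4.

f(x) = cos(x)
a = 1.25, b = 3.5, n = 4
h = (b - a)/n = 0.562500

Trapezoidal rule: (h/2)[f(x₀) + 2f(x₁) + 2f(x₂) + ... + f(xₙ)]

x_0 = 1.2500, f(x_0) = 0.315322, coefficient = 1
x_1 = 1.8125, f(x_1) = -0.239357, coefficient = 2
x_2 = 2.3750, f(x_2) = -0.720278, coefficient = 2
x_3 = 2.9375, f(x_3) = -0.979245, coefficient = 2
x_4 = 3.5000, f(x_4) = -0.936457, coefficient = 1

I ≈ (0.562500/2) × -4.498896 = -1.265315
Exact value: -1.299768
Error: 0.034453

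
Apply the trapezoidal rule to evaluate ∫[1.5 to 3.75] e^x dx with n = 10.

f(x) = e^x
a = 1.5, b = 3.75, n = 10
h = (b - a)/n = 0.225000

Trapezoidal rule: (h/2)[f(x₀) + 2f(x₁) + 2f(x₂) + ... + f(xₙ)]

x_0 = 1.5000, f(x_0) = 4.481689, coefficient = 1
x_1 = 1.7250, f(x_1) = 5.612521, coefficient = 2
x_2 = 1.9500, f(x_2) = 7.028688, coefficient = 2
x_3 = 2.1750, f(x_3) = 8.802185, coefficient = 2
x_4 = 2.4000, f(x_4) = 11.023176, coefficient = 2
x_5 = 2.6250, f(x_5) = 13.804574, coefficient = 2
x_6 = 2.8500, f(x_6) = 17.287782, coefficient = 2
x_7 = 3.0750, f(x_7) = 21.649882, coefficient = 2
x_8 = 3.3000, f(x_8) = 27.112639, coefficient = 2
x_9 = 3.5250, f(x_9) = 33.953774, coefficient = 2
x_10 = 3.7500, f(x_10) = 42.521082, coefficient = 1

I ≈ (0.225000/2) × 339.553212 = 38.199736
Exact value: 38.039393
Error: 0.160343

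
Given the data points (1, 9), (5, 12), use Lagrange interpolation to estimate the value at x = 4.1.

Lagrange interpolation formula:
P(x) = Σ yᵢ × Lᵢ(x)
where Lᵢ(x) = Π_{j≠i} (x - xⱼ)/(xᵢ - xⱼ)

L_0(4.1) = (4.1 - 5)/(1 - 5) = 0.225000
L_1(4.1) = (4.1 - 1)/(5 - 1) = 0.775000

P(4.1) = 9×L_0(4.1) + 12×L_1(4.1)
P(4.1) = 11.325000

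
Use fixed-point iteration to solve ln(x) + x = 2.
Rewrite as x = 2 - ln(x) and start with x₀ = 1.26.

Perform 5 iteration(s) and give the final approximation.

Equation: ln(x) + x = 2
Fixed-point form: x = 2 - ln(x)
x₀ = 1.26

x_1 = g(1.260000) = 1.768888
x_2 = g(1.768888) = 1.429649
x_3 = g(1.429649) = 1.642571
x_4 = g(1.642571) = 1.503737
x_5 = g(1.503737) = 1.592047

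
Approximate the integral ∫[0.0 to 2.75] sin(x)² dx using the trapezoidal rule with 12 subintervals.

f(x) = sin(x)²
a = 0.0, b = 2.75, n = 12
h = (b - a)/n = 0.229167

Trapezoidal rule: (h/2)[f(x₀) + 2f(x₁) + 2f(x₂) + ... + f(xₙ)]

x_0 = 0.0000, f(x_0) = 0.000000, coefficient = 1
x_1 = 0.2292, f(x_1) = 0.051604, coefficient = 2
x_2 = 0.4583, f(x_2) = 0.195766, coefficient = 2
x_3 = 0.6875, f(x_3) = 0.402726, coefficient = 2
x_4 = 0.9167, f(x_4) = 0.629766, coefficient = 2
x_5 = 1.1458, f(x_5) = 0.830019, coefficient = 2
x_6 = 1.3750, f(x_6) = 0.962151, coefficient = 2
x_7 = 1.6042, f(x_7) = 0.998887, coefficient = 2
x_8 = 1.8333, f(x_8) = 0.932643, coefficient = 2
x_9 = 2.0625, f(x_9) = 0.777095, coefficient = 2
x_10 = 2.2917, f(x_10) = 0.564349, coefficient = 2
x_11 = 2.5208, f(x_11) = 0.338320, coefficient = 2
x_12 = 2.7500, f(x_12) = 0.145665, coefficient = 1

I ≈ (0.229167/2) × 13.512318 = 1.548286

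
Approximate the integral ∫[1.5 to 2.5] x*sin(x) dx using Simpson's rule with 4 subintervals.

f(x) = x*sin(x)
a = 1.5, b = 2.5, n = 4
h = (b - a)/n = 0.250000

Simpson's rule: (h/3)[f(x₀) + 4f(x₁) + 2f(x₂) + ... + f(xₙ)]

x_0 = 1.5000, f(x_0) = 1.496242, coefficient = 1
x_1 = 1.7500, f(x_1) = 1.721975, coefficient = 4
x_2 = 2.0000, f(x_2) = 1.818595, coefficient = 2
x_3 = 2.2500, f(x_3) = 1.750665, coefficient = 4
x_4 = 2.5000, f(x_4) = 1.496180, coefficient = 1

I ≈ (0.250000/3) × 20.520173 = 1.710014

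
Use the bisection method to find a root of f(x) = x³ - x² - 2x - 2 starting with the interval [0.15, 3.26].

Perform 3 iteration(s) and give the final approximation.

f(x) = x³ - x² - 2x - 2
Initial interval: [0.15, 3.26]

Iteration 1:
  c_1 = (0.150000 + 3.260000)/2 = 1.705000
  f(c_1) = f(1.705000) = -3.360547
  f(a) × f(c) ≥ 0, new interval: [1.705000, 3.260000]
Iteration 2:
  c_2 = (1.705000 + 3.260000)/2 = 2.482500
  f(c_2) = f(2.482500) = 2.171360
  f(a) × f(c) < 0, new interval: [1.705000, 2.482500]
Iteration 3:
  c_3 = (1.705000 + 2.482500)/2 = 2.093750
  f(c_3) = f(2.093750) = -1.392731
  f(a) × f(c) ≥ 0, new interval: [2.093750, 2.482500]

After 3 iteration(s), the approximation is c_3 = 2.093750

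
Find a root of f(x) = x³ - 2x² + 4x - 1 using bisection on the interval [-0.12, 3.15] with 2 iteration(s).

f(x) = x³ - 2x² + 4x - 1
Initial interval: [-0.12, 3.15]

Iteration 1:
  c_1 = (-0.120000 + 3.150000)/2 = 1.515000
  f(c_1) = f(1.515000) = 3.946816
  f(a) × f(c) < 0, new interval: [-0.120000, 1.515000]
Iteration 2:
  c_2 = (-0.120000 + 1.515000)/2 = 0.697500
  f(c_2) = f(0.697500) = 1.156326
  f(a) × f(c) < 0, new interval: [-0.120000, 0.697500]

After 2 iteration(s), the approximation is c_2 = 0.697500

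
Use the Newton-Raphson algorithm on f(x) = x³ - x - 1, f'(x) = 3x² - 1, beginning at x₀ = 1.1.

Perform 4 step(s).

f(x) = x³ - x - 1
f'(x) = 3x² - 1
x₀ = 1.1

Newton-Raphson formula: x_{n+1} = x_n - f(x_n)/f'(x_n)

Iteration 1:
  f(1.100000) = -0.769000
  f'(1.100000) = 2.630000
  x_1 = 1.100000 - (-0.769000)/2.630000 = 1.392395
Iteration 2:
  f(1.392395) = 0.307132
  f'(1.392395) = 4.816295
  x_2 = 1.392395 - 0.307132/4.816295 = 1.328626
Iteration 3:
  f(1.328626) = 0.016727
  f'(1.328626) = 4.295742
  x_3 = 1.328626 - 0.016727/4.295742 = 1.324732
Iteration 4:
  f(1.324732) = 0.000060
  f'(1.324732) = 4.264746
  x_4 = 1.324732 - 0.000060/4.264746 = 1.324718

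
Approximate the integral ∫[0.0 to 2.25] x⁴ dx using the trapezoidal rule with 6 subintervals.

f(x) = x⁴
a = 0.0, b = 2.25, n = 6
h = (b - a)/n = 0.375000

Trapezoidal rule: (h/2)[f(x₀) + 2f(x₁) + 2f(x₂) + ... + f(xₙ)]

x_0 = 0.0000, f(x_0) = 0.000000, coefficient = 1
x_1 = 0.3750, f(x_1) = 0.019775, coefficient = 2
x_2 = 0.7500, f(x_2) = 0.316406, coefficient = 2
x_3 = 1.1250, f(x_3) = 1.601807, coefficient = 2
x_4 = 1.5000, f(x_4) = 5.062500, coefficient = 2
x_5 = 1.8750, f(x_5) = 12.359619, coefficient = 2
x_6 = 2.2500, f(x_6) = 25.628906, coefficient = 1

I ≈ (0.375000/2) × 64.349121 = 12.065460
Exact value: 11.533008
Error: 0.532452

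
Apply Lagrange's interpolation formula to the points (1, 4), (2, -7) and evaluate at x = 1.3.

Lagrange interpolation formula:
P(x) = Σ yᵢ × Lᵢ(x)
where Lᵢ(x) = Π_{j≠i} (x - xⱼ)/(xᵢ - xⱼ)

L_0(1.3) = (1.3 - 2)/(1 - 2) = 0.700000
L_1(1.3) = (1.3 - 1)/(2 - 1) = 0.300000

P(1.3) = 4×L_0(1.3) + (-7)×L_1(1.3)
P(1.3) = 0.700000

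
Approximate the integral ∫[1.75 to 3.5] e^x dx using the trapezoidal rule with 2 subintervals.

f(x) = e^x
a = 1.75, b = 3.5, n = 2
h = (b - a)/n = 0.875000

Trapezoidal rule: (h/2)[f(x₀) + 2f(x₁) + 2f(x₂) + ... + f(xₙ)]

x_0 = 1.7500, f(x_0) = 5.754603, coefficient = 1
x_1 = 2.6250, f(x_1) = 13.804574, coefficient = 2
x_2 = 3.5000, f(x_2) = 33.115452, coefficient = 1

I ≈ (0.875000/2) × 66.479203 = 29.084651
Exact value: 27.360849
Error: 1.723802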